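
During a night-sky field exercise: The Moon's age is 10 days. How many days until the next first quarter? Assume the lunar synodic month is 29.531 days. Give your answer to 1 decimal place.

First quarter occurs at elongation 90°, i.e. at age 29.531 × 90/360 = 7.383 d.
This lunation's first quarter (7.383 d) has passed, so add one period: 36.914 − 10 = 26.914 days.

26.9 days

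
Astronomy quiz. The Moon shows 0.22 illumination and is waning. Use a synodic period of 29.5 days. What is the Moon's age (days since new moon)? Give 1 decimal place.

From f = (1 − cos θ)/2: cos θ = 1 − 2×0.22 = 0.560; arccos → 55.9°.
A waning Moon lies in 180°–360°, so θ = 360° − 55.9° = 304.1°.
That fraction of the synodic month is 304.1/360 × 29.5 d ≈ 24.92 d.

24.9 days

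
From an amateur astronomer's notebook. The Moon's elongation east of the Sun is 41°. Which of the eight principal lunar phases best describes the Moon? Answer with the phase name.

waxing crescent

41° lies in the waxing crescent sector of the 8-phase cycle.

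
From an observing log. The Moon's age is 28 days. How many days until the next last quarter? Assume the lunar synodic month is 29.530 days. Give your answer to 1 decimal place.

Last quarter occurs at elongation 270°, i.e. at age 29.530 × 270/360 = 22.148 d.
Already past this cycle's last quarter; the next is at 22.148 + 29.530 = 51.678 d, so 51.678 − 28 = 23.678 days.

23.7 days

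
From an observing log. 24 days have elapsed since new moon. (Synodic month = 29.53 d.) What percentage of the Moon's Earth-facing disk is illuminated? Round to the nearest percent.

31%

Elongation θ = 360° × 24/29.53 ≈ 292.6°.
Illuminated fraction = (1 − cos 292.6°)/2 = (1 − 0.384)/2 ≈ 0.308, so 31%.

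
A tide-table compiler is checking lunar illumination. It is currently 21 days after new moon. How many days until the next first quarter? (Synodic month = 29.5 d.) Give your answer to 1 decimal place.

First quarter occurs at elongation 90°, i.e. at age 29.5 × 90/360 = 7.375 d.
This lunation's first quarter (7.375 d) has passed, so add one period: 36.875 − 21 = 15.875 days.

15.9 days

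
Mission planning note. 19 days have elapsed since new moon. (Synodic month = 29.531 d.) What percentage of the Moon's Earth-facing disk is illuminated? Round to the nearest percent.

81%

The Moon has covered 19/29.531 of its cycle, so θ ≈ 360° × 19/29.531 = 231.6°.
Illuminated fraction = (1 − cos 231.6°)/2 = (1 − (-0.621))/2 ≈ 0.810, so 81%.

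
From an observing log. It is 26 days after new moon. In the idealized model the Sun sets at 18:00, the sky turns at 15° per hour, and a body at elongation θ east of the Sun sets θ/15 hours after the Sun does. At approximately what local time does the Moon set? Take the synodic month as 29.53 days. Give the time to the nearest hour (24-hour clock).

15:00

The Moon has covered 26/29.53 of its cycle, so θ ≈ 360° × 26/29.53 = 317.0°.
Delay after the Sun = 317.0° / (15°/h) ≈ 21.13 h.
18:00 + 21.13 h ≈ 15:08 → 15:00 to the nearest hour.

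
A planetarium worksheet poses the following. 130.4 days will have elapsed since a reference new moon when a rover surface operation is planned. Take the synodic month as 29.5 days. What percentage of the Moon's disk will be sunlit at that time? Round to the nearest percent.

94%

130.4/29.5 = 4.420 lunations, so 4 complete cycles and 12.40 d into the next.
The Moon has covered 12.40/29.5 of its cycle, so θ ≈ 360° × 12.40/29.5 = 151.3°.
cos 151.3° = (-0.877), so f = (1 − (-0.877))/2 = 0.939, so 94%.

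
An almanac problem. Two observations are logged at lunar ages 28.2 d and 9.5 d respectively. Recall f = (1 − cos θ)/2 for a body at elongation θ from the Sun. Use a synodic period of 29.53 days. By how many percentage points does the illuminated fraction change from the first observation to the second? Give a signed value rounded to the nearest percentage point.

First observation: θ = 360°·28.2/29.53 = 343.8°, so f = 0.020.
Second observation: θ = 115.8°, f = 0.718.
Δf = 0.718 − 0.020 = +0.698, i.e. +70 pp.

+70 pp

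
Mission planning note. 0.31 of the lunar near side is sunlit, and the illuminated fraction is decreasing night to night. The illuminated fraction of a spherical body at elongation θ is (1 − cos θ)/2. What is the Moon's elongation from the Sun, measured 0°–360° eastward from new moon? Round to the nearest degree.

292°

cos θ = 1 − 2f = 0.380, giving a principal value of 67.7°.
Since the Moon is past full (waning), take the reflex angle: θ = 360° − 67.7° = 292.3°.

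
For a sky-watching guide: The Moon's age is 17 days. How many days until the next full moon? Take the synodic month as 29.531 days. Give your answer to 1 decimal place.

Full moon is 0.5 of the way through the cycle: age 0.5 × 29.531 = 14.765 d.
This lunation's full moon (14.765 d) has passed, so add one period: 44.296 − 17 = 27.296 days.

27.3 days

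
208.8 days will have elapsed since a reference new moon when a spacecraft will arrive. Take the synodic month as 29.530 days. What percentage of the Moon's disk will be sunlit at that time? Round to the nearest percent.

5%

Reduce mod P: 208.8 − 7×29.530 = 2.09 d into the current lunation.
Elongation θ = 360° × 2.09/29.530 ≈ 25.5°.
Illuminated fraction = (1 − cos 25.5°)/2 = (1 − 0.903)/2 ≈ 0.049, so 5%.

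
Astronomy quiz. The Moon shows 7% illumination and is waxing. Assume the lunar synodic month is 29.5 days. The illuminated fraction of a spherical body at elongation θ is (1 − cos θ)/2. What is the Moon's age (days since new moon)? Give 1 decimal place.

2.5 days

cos θ = 1 − 2f = 0.860, giving a principal value of 30.7°.
Before full moon the principal value applies: θ = 30.7°.
Age = 29.5 × 30.7°/360° ≈ 2.51 days.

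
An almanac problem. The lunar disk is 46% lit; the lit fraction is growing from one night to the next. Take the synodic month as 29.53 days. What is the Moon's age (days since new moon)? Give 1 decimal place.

cos θ = 1 − 2f = 0.080, giving a principal value of 85.4°.
Waxing ⇒ before full, so θ = 85.4°.
Age = 29.53 × 85.4°/360° ≈ 7.01 days.

7.0 days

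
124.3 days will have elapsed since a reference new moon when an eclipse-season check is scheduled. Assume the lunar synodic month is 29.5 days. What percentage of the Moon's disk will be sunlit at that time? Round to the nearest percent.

39%

124.3 d spans 4 complete synodic months (4 × 29.5 = 118.00 d) plus 6.30 d.
Phase angle: θ = 360°·(6.30 d)/(29.5 d) = 76.9°.
cos 76.9° = 0.227, so f = (1 − 0.227)/2 = 0.387, so 39%.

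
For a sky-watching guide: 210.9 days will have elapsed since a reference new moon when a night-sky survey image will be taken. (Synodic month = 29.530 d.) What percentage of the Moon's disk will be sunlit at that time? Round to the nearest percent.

19%

210.9/29.530 = 7.142 lunations, so 7 complete cycles and 4.19 d into the next.
The Moon has covered 4.19/29.530 of its cycle, so θ ≈ 360° × 4.19/29.530 = 51.1°.
With cos θ = 0.628, the lit fraction is (1 − 0.628)/2 ≈ 0.186, so 19%.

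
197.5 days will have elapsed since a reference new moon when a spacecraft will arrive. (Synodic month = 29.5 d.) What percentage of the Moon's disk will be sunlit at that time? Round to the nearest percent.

197.5/29.5 = 6.695 lunations, so 6 complete cycles and 20.50 d into the next.
The Moon has covered 20.50/29.5 of its cycle, so θ ≈ 360° × 20.50/29.5 = 250.2°.
With cos θ = (-0.339), the lit fraction is (1 − (-0.339))/2 ≈ 0.670, so 67%.

67%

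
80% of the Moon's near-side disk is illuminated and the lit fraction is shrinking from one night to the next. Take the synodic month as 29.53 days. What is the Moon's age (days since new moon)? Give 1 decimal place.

19.1 days

Invert f = (1 − cos θ)/2 to get cos θ = 1 − 2(0.80) = -0.600, hence θ₀ = arccos -0.600 = 126.9°.
Waning ⇒ past full, so θ = 360° − 126.9° = 233.1°.
That fraction of the synodic month is 233.1/360 × 29.53 d ≈ 19.12 d.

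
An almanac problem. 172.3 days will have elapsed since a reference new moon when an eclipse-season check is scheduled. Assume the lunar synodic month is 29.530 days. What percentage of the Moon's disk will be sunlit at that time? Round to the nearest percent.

25%

172.3 d spans 5 complete synodic months (5 × 29.530 = 147.65 d) plus 24.65 d.
Phase angle: θ = 360°·(24.65 d)/(29.530 d) = 300.5°.
cos 300.5° = 0.508, so f = (1 − 0.508)/2 = 0.246, so 25%.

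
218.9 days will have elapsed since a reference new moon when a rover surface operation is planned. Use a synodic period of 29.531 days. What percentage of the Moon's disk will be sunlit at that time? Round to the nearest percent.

218.9/29.531 = 7.413 lunations, so 7 complete cycles and 12.18 d into the next.
Phase angle: θ = 360°·(12.18 d)/(29.531 d) = 148.5°.
Illuminated fraction = (1 − cos 148.5°)/2 = (1 − (-0.853))/2 ≈ 0.926, so 93%.

93%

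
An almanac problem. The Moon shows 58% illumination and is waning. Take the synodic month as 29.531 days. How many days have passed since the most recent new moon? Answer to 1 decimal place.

21.4 days

From f = (1 − cos θ)/2: cos θ = 1 − 2×0.58 = -0.160; arccos → 99.2°.
Since the Moon is past full (waning), take the reflex angle: θ = 360° − 99.2° = 260.8°.
Age = 29.531 × 260.8°/360° ≈ 21.39 days.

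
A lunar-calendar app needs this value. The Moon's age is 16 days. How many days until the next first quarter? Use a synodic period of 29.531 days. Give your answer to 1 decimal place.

First quarter is 0.25 of the way through the cycle: age 0.25 × 29.531 = 7.383 d.
This lunation's first quarter (7.383 d) has passed, so add one period: 36.914 − 16 = 20.914 days.

20.9 days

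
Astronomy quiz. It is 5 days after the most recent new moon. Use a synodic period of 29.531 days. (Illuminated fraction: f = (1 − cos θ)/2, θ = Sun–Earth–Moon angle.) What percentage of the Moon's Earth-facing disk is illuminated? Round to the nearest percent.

26%

Elongation θ = 360° × 5/29.531 ≈ 61.0°.
With cos θ = 0.486, the lit fraction is (1 − 0.486)/2 ≈ 0.257, so 26%.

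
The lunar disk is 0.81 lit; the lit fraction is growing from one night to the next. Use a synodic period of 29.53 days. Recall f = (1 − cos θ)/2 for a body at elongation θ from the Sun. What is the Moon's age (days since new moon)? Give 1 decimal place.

Invert f = (1 − cos θ)/2 to get cos θ = 1 − 2(0.81) = -0.620, hence θ₀ = arccos -0.620 = 128.3°.
Before full moon the principal value applies: θ = 128.3°.
At 360°/29.53 d per day, 128.3° corresponds to 10.53 days.

10.5 days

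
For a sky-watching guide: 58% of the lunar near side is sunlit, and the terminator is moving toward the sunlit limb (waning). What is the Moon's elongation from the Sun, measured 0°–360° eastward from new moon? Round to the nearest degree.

Invert f = (1 − cos θ)/2 to get cos θ = 1 − 2(0.58) = -0.160, hence θ₀ = arccos -0.160 = 99.2°.
A waning Moon lies in 180°–360°, so θ = 360° − 99.2° = 260.8°.

261°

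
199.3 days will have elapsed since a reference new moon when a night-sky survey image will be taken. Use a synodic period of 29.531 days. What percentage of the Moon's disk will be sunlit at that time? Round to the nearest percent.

Reduce mod P: 199.3 − 6×29.531 = 22.11 d into the current lunation.
Phase angle: θ = 360°·(22.11 d)/(29.531 d) = 269.6°.
With cos θ = (-0.007), the lit fraction is (1 − (-0.007))/2 ≈ 0.504, so 50%.

50%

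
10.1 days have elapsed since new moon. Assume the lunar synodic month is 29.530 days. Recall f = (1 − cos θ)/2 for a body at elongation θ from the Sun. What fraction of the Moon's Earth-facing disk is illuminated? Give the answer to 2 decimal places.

0.77

The Moon has covered 10.1/29.530 of its cycle, so θ ≈ 360° × 10.1/29.530 = 123.1°.
Illuminated fraction = (1 − cos 123.1°)/2 = (1 − (-0.547))/2 ≈ 0.773.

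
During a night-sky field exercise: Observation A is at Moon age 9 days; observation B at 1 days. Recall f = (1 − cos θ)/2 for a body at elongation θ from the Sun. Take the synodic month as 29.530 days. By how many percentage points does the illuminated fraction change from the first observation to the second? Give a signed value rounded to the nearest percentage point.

-66 percentage points

First observation: θ = 360°·9/29.530 = 109.7°, so f = 0.669.
Second observation: θ = 12.2°, f = 0.011.
Δf = 0.011 − 0.669 = -0.657, i.e. -66 pp.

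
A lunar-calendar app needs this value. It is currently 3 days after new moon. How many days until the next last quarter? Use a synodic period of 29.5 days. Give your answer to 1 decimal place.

Last quarter is 0.75 of the way through the cycle: age 0.75 × 29.5 = 22.125 d.
That is 22.125 − 3 = 19.125 days ahead.

19.1 days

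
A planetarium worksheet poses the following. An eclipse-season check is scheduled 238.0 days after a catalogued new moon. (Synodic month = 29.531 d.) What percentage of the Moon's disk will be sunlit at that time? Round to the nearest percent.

3%

238.0 d spans 8 complete synodic months (8 × 29.531 = 236.25 d) plus 1.75 d.
Phase angle: θ = 360°·(1.75 d)/(29.531 d) = 21.4°.
cos 21.4° = 0.931, so f = (1 − 0.931)/2 = 0.034, so 3%.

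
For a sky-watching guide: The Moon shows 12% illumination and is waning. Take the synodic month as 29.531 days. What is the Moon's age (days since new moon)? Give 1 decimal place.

From f = (1 − cos θ)/2: cos θ = 1 − 2×0.12 = 0.760; arccos → 40.5°.
Waning ⇒ past full, so θ = 360° − 40.5° = 319.5°.
That fraction of the synodic month is 319.5/360 × 29.531 d ≈ 26.21 d.

26.2 days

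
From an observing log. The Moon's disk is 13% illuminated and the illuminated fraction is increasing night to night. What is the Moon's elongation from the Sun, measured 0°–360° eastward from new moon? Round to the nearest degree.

cos θ = 1 − 2f = 0.740, giving a principal value of 42.3°.
Waxing ⇒ before full, so θ = 42.3°.

42°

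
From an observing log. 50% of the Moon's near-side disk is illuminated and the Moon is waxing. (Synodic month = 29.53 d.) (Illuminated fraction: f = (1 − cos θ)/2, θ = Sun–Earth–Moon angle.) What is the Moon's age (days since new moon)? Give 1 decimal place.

7.4 days

Invert f = (1 − cos θ)/2 to get cos θ = 1 − 2(0.50) = 0.000, hence θ₀ = arccos 0.000 = 90.0°.
Before full moon the principal value applies: θ = 90.0°.
That fraction of the synodic month is 90.0/360 × 29.53 d ≈ 7.38 d.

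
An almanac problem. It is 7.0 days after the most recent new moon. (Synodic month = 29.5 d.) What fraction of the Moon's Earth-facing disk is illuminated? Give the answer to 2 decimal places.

Elongation θ = 360° × 7.0/29.5 ≈ 85.4°.
With cos θ = 0.080, the lit fraction is (1 − 0.080)/2 ≈ 0.460.

0.46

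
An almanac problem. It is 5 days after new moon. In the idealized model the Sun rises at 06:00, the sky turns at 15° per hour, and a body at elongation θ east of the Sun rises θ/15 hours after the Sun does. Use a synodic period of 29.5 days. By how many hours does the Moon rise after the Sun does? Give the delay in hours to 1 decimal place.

Phase angle: θ = 360°·(5 d)/(29.5 d) = 61.0°.
At 15° of sky rotation per hour, 61.0° corresponds to a 4.07 h lag.
So the Moon rises 4.07 h after the Sun.

4.1 h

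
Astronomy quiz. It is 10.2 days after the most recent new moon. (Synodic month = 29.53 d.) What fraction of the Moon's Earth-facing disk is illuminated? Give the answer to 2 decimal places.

Phase angle: θ = 360°·(10.2 d)/(29.53 d) = 124.3°.
cos 124.3° = (-0.564), so f = (1 − (-0.564))/2 = 0.782.

0.78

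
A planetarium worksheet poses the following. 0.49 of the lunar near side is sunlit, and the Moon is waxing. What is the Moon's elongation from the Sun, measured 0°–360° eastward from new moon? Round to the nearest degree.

89°

From f = (1 − cos θ)/2: cos θ = 1 − 2×0.49 = 0.020; arccos → 88.9°.
The Moon is waxing (0°–180°), so θ = 88.9° directly.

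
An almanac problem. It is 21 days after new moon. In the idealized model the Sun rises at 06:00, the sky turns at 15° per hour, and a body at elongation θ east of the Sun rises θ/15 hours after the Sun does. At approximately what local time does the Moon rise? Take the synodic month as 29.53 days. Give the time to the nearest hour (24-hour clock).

Phase angle: θ = 360°·(21 d)/(29.53 d) = 256.0°.
At 15° of sky rotation per hour, 256.0° corresponds to a 17.07 h lag.
06:00 + 17.07 h ≈ 23:04 → 23:00 to the nearest hour.

23:00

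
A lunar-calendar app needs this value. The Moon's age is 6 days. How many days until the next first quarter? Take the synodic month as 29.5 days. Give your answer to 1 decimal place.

1.4 days

First quarter occurs at elongation 90°, i.e. at age 29.5 × 90/360 = 7.375 d.
That is 7.375 − 6 = 1.375 days ahead.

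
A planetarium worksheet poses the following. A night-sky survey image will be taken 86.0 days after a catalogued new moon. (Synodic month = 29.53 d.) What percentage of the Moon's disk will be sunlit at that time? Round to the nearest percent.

86.0/29.53 = 2.912 lunations, so 2 complete cycles and 26.94 d into the next.
Elongation θ = 360° × 26.94/29.53 ≈ 328.4°.
With cos θ = 0.852, the lit fraction is (1 − 0.852)/2 ≈ 0.074, so 7%.

7%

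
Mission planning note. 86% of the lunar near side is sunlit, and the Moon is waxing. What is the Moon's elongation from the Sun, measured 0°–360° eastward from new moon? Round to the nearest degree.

From f = (1 − cos θ)/2: cos θ = 1 − 2×0.86 = -0.720; arccos → 136.1°.
The Moon is waxing (0°–180°), so θ = 136.1° directly.

136°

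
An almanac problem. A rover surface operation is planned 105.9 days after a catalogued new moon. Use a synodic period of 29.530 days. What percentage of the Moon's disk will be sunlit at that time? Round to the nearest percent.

93%

Reduce mod P: 105.9 − 3×29.530 = 17.31 d into the current lunation.
Elongation θ = 360° × 17.31/29.530 ≈ 211.0°.
Illuminated fraction = (1 − cos 211.0°)/2 = (1 − (-0.857))/2 ≈ 0.928, so 93%.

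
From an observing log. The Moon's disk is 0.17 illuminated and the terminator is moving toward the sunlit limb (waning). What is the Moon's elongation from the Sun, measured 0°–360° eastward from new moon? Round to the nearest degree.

311°

cos θ = 1 − 2f = 0.660, giving a principal value of 48.7°.
Since the Moon is past full (waning), take the reflex angle: θ = 360° − 48.7° = 311.3°.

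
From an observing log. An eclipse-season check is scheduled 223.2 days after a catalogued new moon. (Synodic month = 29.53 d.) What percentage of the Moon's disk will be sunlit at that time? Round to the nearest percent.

97%

223.2 d spans 7 complete synodic months (7 × 29.53 = 206.71 d) plus 16.49 d.
The Moon has covered 16.49/29.53 of its cycle, so θ ≈ 360° × 16.49/29.53 = 201.0°.
Illuminated fraction = (1 − cos 201.0°)/2 = (1 − (-0.933))/2 ≈ 0.967, so 97%.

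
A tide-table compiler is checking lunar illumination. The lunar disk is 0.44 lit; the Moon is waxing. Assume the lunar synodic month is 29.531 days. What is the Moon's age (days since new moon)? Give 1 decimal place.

6.8 days

cos θ = 1 − 2f = 0.120, giving a principal value of 83.1°.
The Moon is waxing (0°–180°), so θ = 83.1° directly.
At 360°/29.531 d per day, 83.1° corresponds to 6.82 days.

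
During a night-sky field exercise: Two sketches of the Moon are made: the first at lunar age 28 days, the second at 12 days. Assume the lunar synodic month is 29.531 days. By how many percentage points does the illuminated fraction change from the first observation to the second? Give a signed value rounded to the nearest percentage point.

+89 pp

θ₁ = 360° × 28/29.531 = 341.3°, f₁ = (1 − cos θ₁)/2 = 0.026.
θ₂ = 360° × 12/29.531 = 146.3°, f₂ = (1 − cos θ₂)/2 = 0.916.
Change = f₂ − f₁ = +0.890 → +89 percentage points.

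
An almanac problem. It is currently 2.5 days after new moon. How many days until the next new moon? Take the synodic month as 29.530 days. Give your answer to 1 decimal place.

27.0 days

One full lunation from the last new moon is 29.530 d; remaining = 29.530 − 2.5 = 27.030 d.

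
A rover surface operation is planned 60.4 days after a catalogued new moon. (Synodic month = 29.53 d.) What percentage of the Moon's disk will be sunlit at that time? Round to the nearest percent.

60.4 d spans 2 complete synodic months (2 × 29.53 = 59.06 d) plus 1.34 d.
Phase angle: θ = 360°·(1.34 d)/(29.53 d) = 16.3°.
With cos θ = 0.960, the lit fraction is (1 − 0.960)/2 ≈ 0.020, so 2%.

2%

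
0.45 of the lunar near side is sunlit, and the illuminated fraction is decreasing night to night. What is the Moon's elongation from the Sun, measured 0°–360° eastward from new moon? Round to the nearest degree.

cos θ = 1 − 2f = 0.100, giving a principal value of 84.3°.
Waning ⇒ past full, so θ = 360° − 84.3° = 275.7°.

276°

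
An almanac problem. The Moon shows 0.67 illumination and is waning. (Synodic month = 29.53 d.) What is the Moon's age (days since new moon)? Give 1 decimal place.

From f = (1 − cos θ)/2: cos θ = 1 − 2×0.67 = -0.340; arccos → 109.9°.
Since the Moon is past full (waning), take the reflex angle: θ = 360° − 109.9° = 250.1°.
That fraction of the synodic month is 250.1/360 × 29.53 d ≈ 20.52 d.

20.5 days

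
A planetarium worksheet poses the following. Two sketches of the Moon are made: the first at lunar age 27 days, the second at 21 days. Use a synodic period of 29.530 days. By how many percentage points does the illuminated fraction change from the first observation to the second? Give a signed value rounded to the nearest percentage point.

θ₁ = 360° × 27/29.530 = 329.2°, f₁ = (1 − cos θ₁)/2 = 0.071.
θ₂ = 360° × 21/29.530 = 256.0°, f₂ = (1 − cos θ₂)/2 = 0.621.
Change = f₂ − f₁ = +0.550 → +55 percentage points.

+55 pp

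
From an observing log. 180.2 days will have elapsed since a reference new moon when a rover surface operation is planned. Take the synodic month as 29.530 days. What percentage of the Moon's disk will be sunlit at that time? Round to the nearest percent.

Reduce mod P: 180.2 − 6×29.530 = 3.02 d into the current lunation.
The Moon has covered 3.02/29.530 of its cycle, so θ ≈ 360° × 3.02/29.530 = 36.8°.
With cos θ = 0.801, the lit fraction is (1 − 0.801)/2 ≈ 0.100, so 10%.

10%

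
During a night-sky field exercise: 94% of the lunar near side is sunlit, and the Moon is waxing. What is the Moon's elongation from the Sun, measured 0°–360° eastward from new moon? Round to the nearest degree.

Invert f = (1 − cos θ)/2 to get cos θ = 1 − 2(0.94) = -0.880, hence θ₀ = arccos -0.880 = 151.6°.
The Moon is waxing (0°–180°), so θ = 151.6° directly.

152°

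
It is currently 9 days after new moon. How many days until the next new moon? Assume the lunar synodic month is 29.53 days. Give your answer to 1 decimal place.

20.5 days

One full lunation from the last new moon is 29.53 d; remaining = 29.53 − 9 = 20.530 d.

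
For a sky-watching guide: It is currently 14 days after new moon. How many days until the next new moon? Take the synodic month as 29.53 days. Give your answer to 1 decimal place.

15.5 days

One full lunation from the last new moon is 29.53 d; remaining = 29.53 − 14 = 15.530 d.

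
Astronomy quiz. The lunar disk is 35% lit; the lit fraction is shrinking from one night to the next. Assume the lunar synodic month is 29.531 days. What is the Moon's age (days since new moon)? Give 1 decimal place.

23.6 days

cos θ = 1 − 2f = 0.300, giving a principal value of 72.5°.
Waning ⇒ past full, so θ = 360° − 72.5° = 287.5°.
Age = 29.531 × 287.5°/360° ≈ 23.58 days.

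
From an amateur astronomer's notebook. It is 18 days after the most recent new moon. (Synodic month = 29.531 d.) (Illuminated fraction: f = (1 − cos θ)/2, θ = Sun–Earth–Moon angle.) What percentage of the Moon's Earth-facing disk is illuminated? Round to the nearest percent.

The Moon has covered 18/29.531 of its cycle, so θ ≈ 360° × 18/29.531 = 219.4°.
Illuminated fraction = (1 − cos 219.4°)/2 = (1 − (-0.772))/2 ≈ 0.886, so 89%.

89%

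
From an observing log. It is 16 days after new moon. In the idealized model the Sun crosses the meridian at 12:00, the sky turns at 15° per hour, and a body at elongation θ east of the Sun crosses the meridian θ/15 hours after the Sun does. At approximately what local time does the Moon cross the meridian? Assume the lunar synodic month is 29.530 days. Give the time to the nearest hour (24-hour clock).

Phase angle: θ = 360°·(16 d)/(29.530 d) = 195.1°.
At 15° of sky rotation per hour, 195.1° corresponds to a 13.00 h lag.
12:00 + 13.00 h ≈ 01:00 → 01:00 to the nearest hour.

01:00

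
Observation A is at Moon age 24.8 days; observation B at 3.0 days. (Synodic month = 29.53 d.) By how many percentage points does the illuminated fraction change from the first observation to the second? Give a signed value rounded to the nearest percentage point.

-13 pp

θ₁ = 360° × 24.8/29.53 = 302.3°, f₁ = (1 − cos θ₁)/2 = 0.233.
θ₂ = 360° × 3.0/29.53 = 36.6°, f₂ = (1 − cos θ₂)/2 = 0.098.
Change = f₂ − f₁ = -0.134 → -13 percentage points.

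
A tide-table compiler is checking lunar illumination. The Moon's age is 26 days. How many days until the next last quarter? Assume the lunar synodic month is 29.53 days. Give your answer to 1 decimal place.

Last quarter occurs at elongation 270°, i.e. at age 29.53 × 270/360 = 22.148 d.
This lunation's last quarter (22.148 d) has passed, so add one period: 51.678 − 26 = 25.678 days.

25.7 days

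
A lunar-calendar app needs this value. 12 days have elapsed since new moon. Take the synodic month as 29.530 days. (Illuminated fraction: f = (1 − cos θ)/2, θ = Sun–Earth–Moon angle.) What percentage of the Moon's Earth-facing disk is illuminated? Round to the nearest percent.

92%

The Moon has covered 12/29.530 of its cycle, so θ ≈ 360° × 12/29.530 = 146.3°.
With cos θ = (-0.832), the lit fraction is (1 − (-0.832))/2 ≈ 0.916, so 92%.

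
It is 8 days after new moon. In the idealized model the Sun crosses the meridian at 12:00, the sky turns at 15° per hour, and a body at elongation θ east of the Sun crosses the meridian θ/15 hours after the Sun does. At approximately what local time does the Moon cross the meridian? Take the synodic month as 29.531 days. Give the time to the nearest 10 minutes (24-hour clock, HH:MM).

Elongation θ = 360° × 8/29.531 ≈ 97.5°.
At 15° of sky rotation per hour, 97.5° corresponds to a 6.50 h lag.
12:00 + 6.502 h ≈ 18:30 → 18:30 to the nearest ten minutes.

18:30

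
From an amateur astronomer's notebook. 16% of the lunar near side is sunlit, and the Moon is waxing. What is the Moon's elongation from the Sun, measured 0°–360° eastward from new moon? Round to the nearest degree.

47°

cos θ = 1 − 2f = 0.680, giving a principal value of 47.2°.
Before full moon the principal value applies: θ = 47.2°.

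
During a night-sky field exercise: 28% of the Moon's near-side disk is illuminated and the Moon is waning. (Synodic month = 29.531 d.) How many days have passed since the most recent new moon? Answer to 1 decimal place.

cos θ = 1 − 2f = 0.440, giving a principal value of 63.9°.
Waning ⇒ past full, so θ = 360° − 63.9° = 296.1°.
At 360°/29.531 d per day, 296.1° corresponds to 24.29 days.

24.3 days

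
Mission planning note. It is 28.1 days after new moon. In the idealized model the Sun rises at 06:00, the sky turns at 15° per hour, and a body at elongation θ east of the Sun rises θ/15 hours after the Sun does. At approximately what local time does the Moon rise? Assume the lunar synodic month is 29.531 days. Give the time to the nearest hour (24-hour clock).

The Moon has covered 28.1/29.531 of its cycle, so θ ≈ 360° × 28.1/29.531 = 342.6°.
The Moon trails the Sun by θ/15 = 342.6/15 ≈ 22.84 hours.
06:00 + 22.84 h ≈ 04:50 → 05:00 to the nearest hour.

05:00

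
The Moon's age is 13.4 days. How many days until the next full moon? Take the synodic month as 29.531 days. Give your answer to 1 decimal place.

1.4 days

Full moon occurs at elongation 180°, i.e. at age 29.531 × 180/360 = 14.765 d.
So 1.365 days remain (14.765 − 13.4).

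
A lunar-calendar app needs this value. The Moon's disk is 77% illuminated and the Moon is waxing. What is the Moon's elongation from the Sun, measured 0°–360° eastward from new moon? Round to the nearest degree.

123°

cos θ = 1 − 2f = -0.540, giving a principal value of 122.7°.
Before full moon the principal value applies: θ = 122.7°.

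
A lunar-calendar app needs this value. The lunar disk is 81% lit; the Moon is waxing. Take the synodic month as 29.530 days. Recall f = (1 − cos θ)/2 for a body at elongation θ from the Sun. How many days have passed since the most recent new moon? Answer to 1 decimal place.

From f = (1 − cos θ)/2: cos θ = 1 − 2×0.81 = -0.620; arccos → 128.3°.
Before full moon the principal value applies: θ = 128.3°.
Age = 29.530 × 128.3°/360° ≈ 10.53 days.

10.5 days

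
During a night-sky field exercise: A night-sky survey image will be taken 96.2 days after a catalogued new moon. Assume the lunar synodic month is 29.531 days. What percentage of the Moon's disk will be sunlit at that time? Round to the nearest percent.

52%

Reduce mod P: 96.2 − 3×29.531 = 7.61 d into the current lunation.
The Moon has covered 7.61/29.531 of its cycle, so θ ≈ 360° × 7.61/29.531 = 92.7°.
Illuminated fraction = (1 − cos 92.7°)/2 = (1 − (-0.048))/2 ≈ 0.524, so 52%.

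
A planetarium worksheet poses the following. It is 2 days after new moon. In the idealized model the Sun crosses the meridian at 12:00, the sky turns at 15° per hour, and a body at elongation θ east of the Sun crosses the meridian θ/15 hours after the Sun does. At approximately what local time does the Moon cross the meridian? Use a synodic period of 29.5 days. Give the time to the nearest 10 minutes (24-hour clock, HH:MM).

13:40

Phase angle: θ = 360°·(2 d)/(29.5 d) = 24.4°.
The Moon trails the Sun by θ/15 = 24.4/15 ≈ 1.63 hours.
12:00 + 1.627 h ≈ 13:38 → 13:40 to the nearest ten minutes.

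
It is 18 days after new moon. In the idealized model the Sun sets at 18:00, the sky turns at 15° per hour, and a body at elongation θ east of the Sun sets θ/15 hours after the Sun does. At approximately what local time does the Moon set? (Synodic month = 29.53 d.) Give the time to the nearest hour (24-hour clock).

09:00

Elongation θ = 360° × 18/29.53 ≈ 219.4°.
The Moon trails the Sun by θ/15 = 219.4/15 ≈ 14.63 hours.
18:00 + 14.63 h ≈ 08:38 → 09:00 to the nearest hour.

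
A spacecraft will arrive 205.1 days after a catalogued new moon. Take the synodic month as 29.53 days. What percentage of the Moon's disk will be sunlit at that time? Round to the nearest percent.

205.1 d spans 6 complete synodic months (6 × 29.53 = 177.18 d) plus 27.92 d.
Elongation θ = 360° × 27.92/29.53 ≈ 340.4°.
cos 340.4° = 0.942, so f = (1 − 0.942)/2 = 0.029, so 3%.

3%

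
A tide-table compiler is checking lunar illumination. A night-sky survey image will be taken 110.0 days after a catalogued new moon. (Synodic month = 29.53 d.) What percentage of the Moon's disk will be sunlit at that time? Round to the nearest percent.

Reduce mod P: 110.0 − 3×29.53 = 21.41 d into the current lunation.
Elongation θ = 360° × 21.41/29.53 ≈ 261.0°.
With cos θ = (-0.156), the lit fraction is (1 − (-0.156))/2 ≈ 0.578, so 58%.

58%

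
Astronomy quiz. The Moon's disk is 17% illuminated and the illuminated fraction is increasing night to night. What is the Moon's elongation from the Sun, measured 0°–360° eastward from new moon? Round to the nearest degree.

49°

Invert f = (1 − cos θ)/2 to get cos θ = 1 − 2(0.17) = 0.660, hence θ₀ = arccos 0.660 = 48.7°.
Before full moon the principal value applies: θ = 48.7°.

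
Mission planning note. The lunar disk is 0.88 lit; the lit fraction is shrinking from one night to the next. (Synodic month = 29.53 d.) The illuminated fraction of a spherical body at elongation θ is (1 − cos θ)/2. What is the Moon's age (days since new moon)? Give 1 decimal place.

18.1 days

Invert f = (1 − cos θ)/2 to get cos θ = 1 − 2(0.88) = -0.760, hence θ₀ = arccos -0.760 = 139.5°.
Waning ⇒ past full, so θ = 360° − 139.5° = 220.5°.
At 360°/29.53 d per day, 220.5° corresponds to 18.09 days.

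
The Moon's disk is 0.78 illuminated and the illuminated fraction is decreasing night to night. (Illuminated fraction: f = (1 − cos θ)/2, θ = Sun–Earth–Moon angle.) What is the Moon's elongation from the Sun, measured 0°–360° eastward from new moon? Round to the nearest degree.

Invert f = (1 − cos θ)/2 to get cos θ = 1 − 2(0.78) = -0.560, hence θ₀ = arccos -0.560 = 124.1°.
A waning Moon lies in 180°–360°, so θ = 360° − 124.1° = 235.9°.

236°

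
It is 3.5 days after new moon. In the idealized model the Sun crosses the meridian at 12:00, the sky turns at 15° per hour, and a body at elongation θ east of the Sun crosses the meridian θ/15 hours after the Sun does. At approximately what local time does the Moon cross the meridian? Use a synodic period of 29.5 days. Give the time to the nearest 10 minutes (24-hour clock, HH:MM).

Phase angle: θ = 360°·(3.5 d)/(29.5 d) = 42.7°.
The Moon trails the Sun by θ/15 = 42.7/15 ≈ 2.85 hours.
12:00 + 2.847 h ≈ 14:51 → 14:50 to the nearest ten minutes.

14:50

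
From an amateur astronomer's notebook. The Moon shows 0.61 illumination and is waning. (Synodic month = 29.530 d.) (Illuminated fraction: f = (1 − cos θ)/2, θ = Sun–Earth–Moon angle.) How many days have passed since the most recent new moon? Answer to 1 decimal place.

cos θ = 1 − 2f = -0.220, giving a principal value of 102.7°.
Since the Moon is past full (waning), take the reflex angle: θ = 360° − 102.7° = 257.3°.
At 360°/29.530 d per day, 257.3° corresponds to 21.11 days.

21.1 days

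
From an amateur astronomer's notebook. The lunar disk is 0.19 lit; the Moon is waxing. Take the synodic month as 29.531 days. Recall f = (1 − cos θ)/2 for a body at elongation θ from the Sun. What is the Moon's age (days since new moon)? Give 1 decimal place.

4.2 days

Invert f = (1 − cos θ)/2 to get cos θ = 1 − 2(0.19) = 0.620, hence θ₀ = arccos 0.620 = 51.7°.
The Moon is waxing (0°–180°), so θ = 51.7° directly.
That fraction of the synodic month is 51.7/360 × 29.531 d ≈ 4.24 d.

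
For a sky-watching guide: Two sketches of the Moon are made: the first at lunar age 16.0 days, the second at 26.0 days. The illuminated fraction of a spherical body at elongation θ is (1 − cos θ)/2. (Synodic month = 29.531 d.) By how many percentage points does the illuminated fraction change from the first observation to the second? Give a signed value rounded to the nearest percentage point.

θ₁ = 360° × 16.0/29.531 = 195.0°, f₁ = (1 − cos θ₁)/2 = 0.983.
θ₂ = 360° × 26.0/29.531 = 317.0°, f₂ = (1 − cos θ₂)/2 = 0.135.
Change = f₂ − f₁ = -0.848 → -85 percentage points.

-85 percentage points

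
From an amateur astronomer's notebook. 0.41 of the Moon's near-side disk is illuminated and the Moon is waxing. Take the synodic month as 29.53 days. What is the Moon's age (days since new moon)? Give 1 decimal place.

From f = (1 − cos θ)/2: cos θ = 1 − 2×0.41 = 0.180; arccos → 79.6°.
The Moon is waxing (0°–180°), so θ = 79.6° directly.
At 360°/29.53 d per day, 79.6° corresponds to 6.53 days.

6.5 days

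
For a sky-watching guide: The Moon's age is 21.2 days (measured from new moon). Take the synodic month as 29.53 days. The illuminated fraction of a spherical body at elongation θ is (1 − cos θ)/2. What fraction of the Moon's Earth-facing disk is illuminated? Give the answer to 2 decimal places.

Phase angle: θ = 360°·(21.2 d)/(29.53 d) = 258.4°.
With cos θ = (-0.200), the lit fraction is (1 − (-0.200))/2 ≈ 0.600.

0.60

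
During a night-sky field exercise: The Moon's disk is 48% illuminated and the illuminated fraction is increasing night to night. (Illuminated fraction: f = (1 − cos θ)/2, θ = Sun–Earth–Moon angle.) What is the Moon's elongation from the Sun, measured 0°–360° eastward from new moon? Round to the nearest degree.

88°

cos θ = 1 − 2f = 0.040, giving a principal value of 87.7°.
Waxing ⇒ before full, so θ = 87.7°.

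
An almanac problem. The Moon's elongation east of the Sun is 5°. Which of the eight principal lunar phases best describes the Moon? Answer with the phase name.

new moon

5° lies in the new moon sector of the 8-phase cycle.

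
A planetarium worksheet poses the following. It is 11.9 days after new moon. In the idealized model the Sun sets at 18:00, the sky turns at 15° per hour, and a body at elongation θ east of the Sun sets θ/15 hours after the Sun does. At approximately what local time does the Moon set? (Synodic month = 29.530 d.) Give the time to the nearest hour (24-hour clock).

04:00

The Moon has covered 11.9/29.530 of its cycle, so θ ≈ 360° × 11.9/29.530 = 145.1°.
Delay after the Sun = 145.1° / (15°/h) ≈ 9.67 h.
18:00 + 9.67 h ≈ 03:40 → 04:00 to the nearest hour.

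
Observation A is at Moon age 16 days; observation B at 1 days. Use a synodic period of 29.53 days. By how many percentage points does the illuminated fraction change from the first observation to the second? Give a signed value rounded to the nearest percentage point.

-97 pp

First observation: θ = 360°·16/29.53 = 195.1°, so f = 0.983.
Second observation: θ = 12.2°, f = 0.011.
Δf = 0.011 − 0.983 = -0.972, i.e. -97 pp.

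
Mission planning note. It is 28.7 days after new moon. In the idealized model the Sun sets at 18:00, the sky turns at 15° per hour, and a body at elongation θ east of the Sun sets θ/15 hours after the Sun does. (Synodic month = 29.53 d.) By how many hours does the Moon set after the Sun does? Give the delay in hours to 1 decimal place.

23.3 h

Elongation θ = 360° × 28.7/29.53 ≈ 349.9°.
Delay after the Sun = 349.9° / (15°/h) ≈ 23.33 h.
So the Moon sets 23.33 h after the Sun.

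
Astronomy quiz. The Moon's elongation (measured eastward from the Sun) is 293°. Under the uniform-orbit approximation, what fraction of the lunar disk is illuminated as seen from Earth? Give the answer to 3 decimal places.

0.305

Half-versine of 293°: (1 − 0.391)/2 = 0.305.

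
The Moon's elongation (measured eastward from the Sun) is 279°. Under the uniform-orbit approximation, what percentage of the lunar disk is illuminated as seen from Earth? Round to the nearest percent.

42%

Half-versine of 279°: (1 − 0.156)/2 = 0.422, i.e. 42%.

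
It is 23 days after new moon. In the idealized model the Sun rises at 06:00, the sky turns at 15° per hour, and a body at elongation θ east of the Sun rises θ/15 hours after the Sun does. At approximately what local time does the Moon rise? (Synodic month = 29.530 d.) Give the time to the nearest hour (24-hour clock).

Elongation θ = 360° × 23/29.530 ≈ 280.4°.
The Moon trails the Sun by θ/15 = 280.4/15 ≈ 18.69 hours.
06:00 + 18.69 h ≈ 00:42 → 01:00 to the nearest hour.

01:00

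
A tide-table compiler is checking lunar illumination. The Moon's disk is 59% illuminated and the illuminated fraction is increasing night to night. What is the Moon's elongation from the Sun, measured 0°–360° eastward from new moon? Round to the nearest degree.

Invert f = (1 − cos θ)/2 to get cos θ = 1 − 2(0.59) = -0.180, hence θ₀ = arccos -0.180 = 100.4°.
The Moon is waxing (0°–180°), so θ = 100.4° directly.

100°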